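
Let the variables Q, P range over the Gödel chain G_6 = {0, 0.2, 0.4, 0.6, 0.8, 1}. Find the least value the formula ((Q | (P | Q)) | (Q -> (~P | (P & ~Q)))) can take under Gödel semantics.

The minimum is attained at Q = 0.2, P = 0.2:
  (P | Q) = max(0.2, 0.2) = 0.2
  (Q | (P | Q)) = max(0.2, 0.2) = 0.2
  ~P: Gödel ¬ of 0.2 = 0 (operand ≠ 0)
  ~Q: Gödel ¬ of 0.2 = 0 (operand ≠ 0)
  (P & ~Q) = min(0.2, 0) = 0
  (~P | (P & ~Q)) = max(0, 0) = 0
  (Q -> (~P | (P & ~Q))): 0.2 > 0, so result = 0
  ((Q | (P | Q)) | (Q -> (~P | (P & ~Q)))) = max(0.2, 0) = 0.2
Checking all 36 assignments confirms none give a value below 0.20.

0.20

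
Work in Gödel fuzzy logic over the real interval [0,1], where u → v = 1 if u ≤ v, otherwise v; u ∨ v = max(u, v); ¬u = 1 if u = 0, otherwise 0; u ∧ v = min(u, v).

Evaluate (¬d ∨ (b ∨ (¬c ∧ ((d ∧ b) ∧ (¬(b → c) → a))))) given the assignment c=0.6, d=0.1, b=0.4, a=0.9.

0.40

¬d: Gödel ¬ of 0.1 = 0 (operand ≠ 0)
¬c: Gödel ¬ of 0.6 = 0 (operand ≠ 0)
(d ∧ b) = min(0.1, 0.4) = 0.1
(b → c): 0.4 ≤ 0.6, so result = 1
¬(b → c): Gödel ¬ of 1 = 0 (operand ≠ 0)
(¬(b → c) → a): 0 ≤ 0.9, so result = 1
((d ∧ b) ∧ (¬(b → c) → a)) = min(0.1, 1) = 0.1
(¬c ∧ ((d ∧ b) ∧ (¬(b → c) → a))) = min(0, 0.1) = 0
(b ∨ (¬c ∧ ((d ∧ b) ∧ (¬(b → c) → a)))) = max(0.4, 0) = 0.4
(¬d ∨ (b ∨ (¬c ∧ ((d ∧ b) ∧ (¬(b → c) → a))))) = max(0, 0.4) = 0.4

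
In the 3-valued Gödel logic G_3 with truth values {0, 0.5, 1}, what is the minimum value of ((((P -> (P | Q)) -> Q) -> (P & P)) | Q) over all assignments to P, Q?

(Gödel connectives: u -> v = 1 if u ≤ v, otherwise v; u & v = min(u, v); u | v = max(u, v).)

0.50

The minimum is attained at P = 0, Q = 0.5:
  (P | Q) = max(0, 0.5) = 0.5
  (P -> (P | Q)): 0 ≤ 0.5, so result = 1
  ((P -> (P | Q)) -> Q): 1 > 0.5, so result = 0.5
  (P & P) = min(0, 0) = 0
  (((P -> (P | Q)) -> Q) -> (P & P)): 0.5 > 0, so result = 0
  ((((P -> (P | Q)) -> Q) -> (P & P)) | Q) = max(0, 0.5) = 0.5
Checking all 9 assignments confirms none give a value below 0.50.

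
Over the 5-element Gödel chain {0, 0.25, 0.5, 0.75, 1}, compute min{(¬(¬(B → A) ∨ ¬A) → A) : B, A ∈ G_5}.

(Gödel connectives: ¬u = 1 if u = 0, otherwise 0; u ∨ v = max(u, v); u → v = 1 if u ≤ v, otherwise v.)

The minimum is attained at B = 0, A = 0.25:
  (B → A): 0 ≤ 0.25, so result = 1
  ¬(B → A): Gödel ¬ of 1 = 0 (operand ≠ 0)
  ¬A: Gödel ¬ of 0.25 = 0 (operand ≠ 0)
  (¬(B → A) ∨ ¬A) = max(0, 0) = 0
  ¬(¬(B → A) ∨ ¬A): Gödel ¬ of 0 = 1 (operand is 0)
  (¬(¬(B → A) ∨ ¬A) → A): 1 > 0.25, so result = 0.25
Checking all 25 assignments confirms none give a value below 0.25.

0.25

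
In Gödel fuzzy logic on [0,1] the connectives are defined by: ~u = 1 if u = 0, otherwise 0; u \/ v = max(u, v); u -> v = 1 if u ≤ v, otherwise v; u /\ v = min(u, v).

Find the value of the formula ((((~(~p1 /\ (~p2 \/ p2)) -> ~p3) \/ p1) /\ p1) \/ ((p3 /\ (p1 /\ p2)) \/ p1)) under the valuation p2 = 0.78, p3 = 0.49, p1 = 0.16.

~p1: Gödel ¬ of 0.16 = 0 (operand ≠ 0)
~p2: Gödel ¬ of 0.78 = 0 (operand ≠ 0)
(~p2 \/ p2) = max(0, 0.78) = 0.78
(~p1 /\ (~p2 \/ p2)) = min(0, 0.78) = 0
~(~p1 /\ (~p2 \/ p2)): Gödel ¬ of 0 = 1 (operand is 0)
~p3: Gödel ¬ of 0.49 = 0 (operand ≠ 0)
(~(~p1 /\ (~p2 \/ p2)) -> ~p3): 1 > 0, so result = 0
((~(~p1 /\ (~p2 \/ p2)) -> ~p3) \/ p1) = max(0, 0.16) = 0.16
(((~(~p1 /\ (~p2 \/ p2)) -> ~p3) \/ p1) /\ p1) = min(0.16, 0.16) = 0.16
(p1 /\ p2) = min(0.16, 0.78) = 0.16
(p3 /\ (p1 /\ p2)) = min(0.49, 0.16) = 0.16
((p3 /\ (p1 /\ p2)) \/ p1) = max(0.16, 0.16) = 0.16
((((~(~p1 /\ (~p2 \/ p2)) -> ~p3) \/ p1) /\ p1) \/ ((p3 /\ (p1 /\ p2)) \/ p1)) = max(0.16, 0.16) = 0.16

0.16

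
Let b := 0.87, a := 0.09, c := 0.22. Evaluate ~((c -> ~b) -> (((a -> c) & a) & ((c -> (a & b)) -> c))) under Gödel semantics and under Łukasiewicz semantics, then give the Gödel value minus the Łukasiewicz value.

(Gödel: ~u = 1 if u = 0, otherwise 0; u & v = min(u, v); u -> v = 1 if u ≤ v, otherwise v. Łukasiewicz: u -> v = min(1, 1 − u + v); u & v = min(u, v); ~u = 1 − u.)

-0.82

Gödel evaluation:
  ~b: Gödel ¬ of 0.87 = 0 (operand ≠ 0)
  (c -> ~b): 0.22 > 0, so result = 0
  (a -> c): 0.09 ≤ 0.22, so result = 1
  ((a -> c) & a) = min(1, 0.09) = 0.09
  (a & b) = min(0.09, 0.87) = 0.09
  (c -> (a & b)): 0.22 > 0.09, so result = 0.09
  ((c -> (a & b)) -> c): 0.09 ≤ 0.22, so result = 1
  (((a -> c) & a) & ((c -> (a & b)) -> c)) = min(0.09, 1) = 0.09
  ((c -> ~b) -> (((a -> c) & a) & ((c -> (a & b)) -> c))): 0 ≤ 0.09, so result = 1
  ~((c -> ~b) -> (((a -> c) & a) & ((c -> (a & b)) -> c))): Gödel ¬ of 1 = 0 (operand ≠ 0)
  Gödel value = 0
Łukasiewicz evaluation:
  ~b: Łukasiewicz ¬ gives 1 − 0.87 = 0.13
  (c -> ~b): min(1, 1 − 0.22 + 0.13) = 0.91
  (a -> c): min(1, 1 − 0.09 + 0.22) = 1
  ((a -> c) & a) = min(1, 0.09) = 0.09
  (a & b) = min(0.09, 0.87) = 0.09
  (c -> (a & b)): min(1, 1 − 0.22 + 0.09) = 0.87
  ((c -> (a & b)) -> c): min(1, 1 − 0.87 + 0.22) = 0.35
  (((a -> c) & a) & ((c -> (a & b)) -> c)) = min(0.09, 0.35) = 0.09
  ((c -> ~b) -> (((a -> c) & a) & ((c -> (a & b)) -> c))): min(1, 1 − 0.91 + 0.09) = 0.18
  ~((c -> ~b) -> (((a -> c) & a) & ((c -> (a & b)) -> c))): Łukasiewicz ¬ gives 1 − 0.18 = 0.82
  Łukasiewicz value = 0.82
Difference: 0 − 0.82 = -0.82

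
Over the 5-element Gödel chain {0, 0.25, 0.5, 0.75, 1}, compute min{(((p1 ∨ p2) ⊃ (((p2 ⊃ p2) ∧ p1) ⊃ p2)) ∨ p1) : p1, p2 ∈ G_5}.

The minimum is attained at p1 = 0.25, p2 = 0:
  (p1 ∨ p2) = max(0.25, 0) = 0.25
  (p2 ⊃ p2): 0 ≤ 0, so result = 1
  ((p2 ⊃ p2) ∧ p1) = min(1, 0.25) = 0.25
  (((p2 ⊃ p2) ∧ p1) ⊃ p2): 0.25 > 0, so result = 0
  ((p1 ∨ p2) ⊃ (((p2 ⊃ p2) ∧ p1) ⊃ p2)): 0.25 > 0, so result = 0
  (((p1 ∨ p2) ⊃ (((p2 ⊃ p2) ∧ p1) ⊃ p2)) ∨ p1) = max(0, 0.25) = 0.25
Checking all 25 assignments confirms none give a value below 0.25.

0.25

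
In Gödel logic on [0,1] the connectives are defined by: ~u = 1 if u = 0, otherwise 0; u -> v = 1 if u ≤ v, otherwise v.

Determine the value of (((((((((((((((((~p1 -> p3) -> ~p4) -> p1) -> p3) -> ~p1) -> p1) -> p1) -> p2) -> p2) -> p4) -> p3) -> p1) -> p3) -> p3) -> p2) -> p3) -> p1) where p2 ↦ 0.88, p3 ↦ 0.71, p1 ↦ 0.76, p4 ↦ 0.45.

1.00

~p1: Gödel ¬ of 0.76 = 0 (operand ≠ 0)
(~p1 -> p3): 0 ≤ 0.71, so result = 1
~p4: Gödel ¬ of 0.45 = 0 (operand ≠ 0)
((~p1 -> p3) -> ~p4): 1 > 0, so result = 0
(((~p1 -> p3) -> ~p4) -> p1): 0 ≤ 0.76, so result = 1
((((~p1 -> p3) -> ~p4) -> p1) -> p3): 1 > 0.71, so result = 0.71
~p1: Gödel ¬ of 0.76 = 0 (operand ≠ 0)
(((((~p1 -> p3) -> ~p4) -> p1) -> p3) -> ~p1): 0.71 > 0, so result = 0
((((((~p1 -> p3) -> ~p4) -> p1) -> p3) -> ~p1) -> p1): 0 ≤ 0.76, so result = 1
(((((((~p1 -> p3) -> ~p4) -> p1) -> p3) -> ~p1) -> p1) -> p1): 1 > 0.76, so result = 0.76
((((((((~p1 -> p3) -> ~p4) -> p1) -> p3) -> ~p1) -> p1) -> p1) -> p2): 0.76 ≤ 0.88, so result = 1
(((((((((~p1 -> p3) -> ~p4) -> p1) -> p3) -> ~p1) -> p1) -> p1) -> p2) -> p2): 1 > 0.88, so result = 0.88
((((((((((~p1 -> p3) -> ~p4) -> p1) -> p3) -> ~p1) -> p1) -> p1) -> p2) -> p2) -> p4): 0.88 > 0.45, so result = 0.45
(((((((((((~p1 -> p3) -> ~p4) -> p1) -> p3) -> ~p1) -> p1) -> p1) -> p2) -> p2) -> p4) -> p3): 0.45 ≤ 0.71, so result = 1
((((((((((((~p1 -> p3) -> ~p4) -> p1) -> p3) -> ~p1) -> p1) -> p1) -> p2) -> p2) -> p4) -> p3) -> p1): 1 > 0.76, so result = 0.76
(((((((((((((~p1 -> p3) -> ~p4) -> p1) -> p3) -> ~p1) -> p1) -> p1) -> p2) -> p2) -> p4) -> p3) -> p1) -> p3): 0.76 > 0.71, so result = 0.71
((((((((((((((~p1 -> p3) -> ~p4) -> p1) -> p3) -> ~p1) -> p1) -> p1) -> p2) -> p2) -> p4) -> p3) -> p1) -> p3) -> p3): 0.71 ≤ 0.71, so result = 1
(((((((((((((((~p1 -> p3) -> ~p4) -> p1) -> p3) -> ~p1) -> p1) -> p1) -> p2) -> p2) -> p4) -> p3) -> p1) -> p3) -> p3) -> p2): 1 > 0.88, so result = 0.88
((((((((((((((((~p1 -> p3) -> ~p4) -> p1) -> p3) -> ~p1) -> p1) -> p1) -> p2) -> p2) -> p4) -> p3) -> p1) -> p3) -> p3) -> p2) -> p3): 0.88 > 0.71, so result = 0.71
(((((((((((((((((~p1 -> p3) -> ~p4) -> p1) -> p3) -> ~p1) -> p1) -> p1) -> p2) -> p2) -> p4) -> p3) -> p1) -> p3) -> p3) -> p2) -> p3) -> p1): 0.71 ≤ 0.76, so result = 1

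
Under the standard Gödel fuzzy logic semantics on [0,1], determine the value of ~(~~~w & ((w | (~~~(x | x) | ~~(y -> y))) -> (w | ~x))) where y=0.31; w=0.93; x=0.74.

1.00

~w: Gödel ¬ of 0.93 = 0 (operand ≠ 0)
~~w: Gödel ¬ of 0 = 1 (operand is 0)
~~~w: Gödel ¬ of 1 = 0 (operand ≠ 0)
(x | x) = max(0.74, 0.74) = 0.74
~(x | x): Gödel ¬ of 0.74 = 0 (operand ≠ 0)
~~(x | x): Gödel ¬ of 0 = 1 (operand is 0)
~~~(x | x): Gödel ¬ of 1 = 0 (operand ≠ 0)
(y -> y): 0.31 ≤ 0.31, so result = 1
~(y -> y): Gödel ¬ of 1 = 0 (operand ≠ 0)
~~(y -> y): Gödel ¬ of 0 = 1 (operand is 0)
(~~~(x | x) | ~~(y -> y)) = max(0, 1) = 1
(w | (~~~(x | x) | ~~(y -> y))) = max(0.93, 1) = 1
~x: Gödel ¬ of 0.74 = 0 (operand ≠ 0)
(w | ~x) = max(0.93, 0) = 0.93
((w | (~~~(x | x) | ~~(y -> y))) -> (w | ~x)): 1 > 0.93, so result = 0.93
(~~~w & ((w | (~~~(x | x) | ~~(y -> y))) -> (w | ~x))) = min(0, 0.93) = 0
~(~~~w & ((w | (~~~(x | x) | ~~(y -> y))) -> (w | ~x))): Gödel ¬ of 0 = 1 (operand is 0)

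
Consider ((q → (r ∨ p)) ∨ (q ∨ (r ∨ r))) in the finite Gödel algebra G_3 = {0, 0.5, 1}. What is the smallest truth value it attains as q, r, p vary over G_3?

0.50

The minimum is attained at q = 0.5, r = 0, p = 0:
  (r ∨ p) = max(0, 0) = 0
  (q → (r ∨ p)): 0.5 > 0, so result = 0
  (r ∨ r) = max(0, 0) = 0
  (q ∨ (r ∨ r)) = max(0.5, 0) = 0.5
  ((q → (r ∨ p)) ∨ (q ∨ (r ∨ r))) = max(0, 0.5) = 0.5
Checking all 27 assignments confirms none give a value below 0.50.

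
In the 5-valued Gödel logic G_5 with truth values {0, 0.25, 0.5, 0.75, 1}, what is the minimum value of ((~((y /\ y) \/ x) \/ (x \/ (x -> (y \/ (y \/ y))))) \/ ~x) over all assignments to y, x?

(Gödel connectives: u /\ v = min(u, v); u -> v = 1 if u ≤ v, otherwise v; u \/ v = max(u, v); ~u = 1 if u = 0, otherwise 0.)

The minimum is attained at y = 0, x = 0.25:
  (y /\ y) = min(0, 0) = 0
  ((y /\ y) \/ x) = max(0, 0.25) = 0.25
  ~((y /\ y) \/ x): Gödel ¬ of 0.25 = 0 (operand ≠ 0)
  (y \/ y) = max(0, 0) = 0
  (y \/ (y \/ y)) = max(0, 0) = 0
  (x -> (y \/ (y \/ y))): 0.25 > 0, so result = 0
  (x \/ (x -> (y \/ (y \/ y)))) = max(0.25, 0) = 0.25
  (~((y /\ y) \/ x) \/ (x \/ (x -> (y \/ (y \/ y))))) = max(0, 0.25) = 0.25
  ~x: Gödel ¬ of 0.25 = 0 (operand ≠ 0)
  ((~((y /\ y) \/ x) \/ (x \/ (x -> (y \/ (y \/ y))))) \/ ~x) = max(0.25, 0) = 0.25
Checking all 25 assignments confirms none give a value below 0.25.

0.25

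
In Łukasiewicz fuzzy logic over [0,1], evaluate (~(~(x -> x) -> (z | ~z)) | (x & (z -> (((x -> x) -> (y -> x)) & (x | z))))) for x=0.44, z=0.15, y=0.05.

0.44

(x -> x): min(1, 1 − 0.44 + 0.44) = 1
~(x -> x): Łukasiewicz ¬ gives 1 − 1 = 0
~z: Łukasiewicz ¬ gives 1 − 0.15 = 0.85
(z | ~z) = max(0.15, 0.85) = 0.85
(~(x -> x) -> (z | ~z)): min(1, 1 − 0 + 0.85) = 1
~(~(x -> x) -> (z | ~z)): Łukasiewicz ¬ gives 1 − 1 = 0
(x -> x): min(1, 1 − 0.44 + 0.44) = 1
(y -> x): min(1, 1 − 0.05 + 0.44) = 1
((x -> x) -> (y -> x)): min(1, 1 − 1 + 1) = 1
(x | z) = max(0.44, 0.15) = 0.44
(((x -> x) -> (y -> x)) & (x | z)) = min(1, 0.44) = 0.44
(z -> (((x -> x) -> (y -> x)) & (x | z))): min(1, 1 − 0.15 + 0.44) = 1
(x & (z -> (((x -> x) -> (y -> x)) & (x | z)))) = min(0.44, 1) = 0.44
(~(~(x -> x) -> (z | ~z)) | (x & (z -> (((x -> x) -> (y -> x)) & (x | z))))) = max(0, 0.44) = 0.44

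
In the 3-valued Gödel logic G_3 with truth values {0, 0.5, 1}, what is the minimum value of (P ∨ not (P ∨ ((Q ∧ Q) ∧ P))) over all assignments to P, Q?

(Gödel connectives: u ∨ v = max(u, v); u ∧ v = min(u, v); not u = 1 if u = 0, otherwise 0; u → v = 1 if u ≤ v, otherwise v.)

0.50

The minimum is attained at P = 0.5, Q = 0:
  (Q ∧ Q) = min(0, 0) = 0
  ((Q ∧ Q) ∧ P) = min(0, 0.5) = 0
  (P ∨ ((Q ∧ Q) ∧ P)) = max(0.5, 0) = 0.5
  not (P ∨ ((Q ∧ Q) ∧ P)): Gödel ¬ of 0.5 = 0 (operand ≠ 0)
  (P ∨ not (P ∨ ((Q ∧ Q) ∧ P))) = max(0.5, 0) = 0.5
Checking all 9 assignments confirms none give a value below 0.50.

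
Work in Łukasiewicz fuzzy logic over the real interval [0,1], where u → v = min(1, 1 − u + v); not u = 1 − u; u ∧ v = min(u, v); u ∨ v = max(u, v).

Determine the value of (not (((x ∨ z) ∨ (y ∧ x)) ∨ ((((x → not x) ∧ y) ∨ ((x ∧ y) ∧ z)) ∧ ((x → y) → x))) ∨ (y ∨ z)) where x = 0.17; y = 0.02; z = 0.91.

(x ∨ z) = max(0.17, 0.91) = 0.91
(y ∧ x) = min(0.02, 0.17) = 0.02
((x ∨ z) ∨ (y ∧ x)) = max(0.91, 0.02) = 0.91
not x: Łukasiewicz ¬ gives 1 − 0.17 = 0.83
(x → not x): min(1, 1 − 0.17 + 0.83) = 1
((x → not x) ∧ y) = min(1, 0.02) = 0.02
(x ∧ y) = min(0.17, 0.02) = 0.02
((x ∧ y) ∧ z) = min(0.02, 0.91) = 0.02
(((x → not x) ∧ y) ∨ ((x ∧ y) ∧ z)) = max(0.02, 0.02) = 0.02
(x → y): min(1, 1 − 0.17 + 0.02) = 0.85
((x → y) → x): min(1, 1 − 0.85 + 0.17) = 0.32
((((x → not x) ∧ y) ∨ ((x ∧ y) ∧ z)) ∧ ((x → y) → x)) = min(0.02, 0.32) = 0.02
(((x ∨ z) ∨ (y ∧ x)) ∨ ((((x → not x) ∧ y) ∨ ((x ∧ y) ∧ z)) ∧ ((x → y) → x))) = max(0.91, 0.02) = 0.91
not (((x ∨ z) ∨ (y ∧ x)) ∨ ((((x → not x) ∧ y) ∨ ((x ∧ y) ∧ z)) ∧ ((x → y) → x))): Łukasiewicz ¬ gives 1 − 0.91 = 0.09
(y ∨ z) = max(0.02, 0.91) = 0.91
(not (((x ∨ z) ∨ (y ∧ x)) ∨ ((((x → not x) ∧ y) ∨ ((x ∧ y) ∧ z)) ∧ ((x → y) → x))) ∨ (y ∨ z)) = max(0.09, 0.91) = 0.91

0.91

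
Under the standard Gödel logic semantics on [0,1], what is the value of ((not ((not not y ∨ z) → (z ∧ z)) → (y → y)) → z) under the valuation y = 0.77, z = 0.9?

0.90

not y: Gödel ¬ of 0.77 = 0 (operand ≠ 0)
not not y: Gödel ¬ of 0 = 1 (operand is 0)
(not not y ∨ z) = max(1, 0.9) = 1
(z ∧ z) = min(0.9, 0.9) = 0.9
((not not y ∨ z) → (z ∧ z)): 1 > 0.9, so result = 0.9
not ((not not y ∨ z) → (z ∧ z)): Gödel ¬ of 0.9 = 0 (operand ≠ 0)
(y → y): 0.77 ≤ 0.77, so result = 1
(not ((not not y ∨ z) → (z ∧ z)) → (y → y)): 0 ≤ 1, so result = 1
((not ((not not y ∨ z) → (z ∧ z)) → (y → y)) → z): 1 > 0.9, so result = 0.9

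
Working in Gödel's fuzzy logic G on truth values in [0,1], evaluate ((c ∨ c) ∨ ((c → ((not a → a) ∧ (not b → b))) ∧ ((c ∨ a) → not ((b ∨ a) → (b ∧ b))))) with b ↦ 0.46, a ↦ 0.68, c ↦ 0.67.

0.67

(c ∨ c) = max(0.67, 0.67) = 0.67
not a: Gödel ¬ of 0.68 = 0 (operand ≠ 0)
(not a → a): 0 ≤ 0.68, so result = 1
not b: Gödel ¬ of 0.46 = 0 (operand ≠ 0)
(not b → b): 0 ≤ 0.46, so result = 1
((not a → a) ∧ (not b → b)) = min(1, 1) = 1
(c → ((not a → a) ∧ (not b → b))): 0.67 ≤ 1, so result = 1
(c ∨ a) = max(0.67, 0.68) = 0.68
(b ∨ a) = max(0.46, 0.68) = 0.68
(b ∧ b) = min(0.46, 0.46) = 0.46
((b ∨ a) → (b ∧ b)): 0.68 > 0.46, so result = 0.46
not ((b ∨ a) → (b ∧ b)): Gödel ¬ of 0.46 = 0 (operand ≠ 0)
((c ∨ a) → not ((b ∨ a) → (b ∧ b))): 0.68 > 0, so result = 0
((c → ((not a → a) ∧ (not b → b))) ∧ ((c ∨ a) → not ((b ∨ a) → (b ∧ b)))) = min(1, 0) = 0
((c ∨ c) ∨ ((c → ((not a → a) ∧ (not b → b))) ∧ ((c ∨ a) → not ((b ∨ a) → (b ∧ b))))) = max(0.67, 0) = 0.67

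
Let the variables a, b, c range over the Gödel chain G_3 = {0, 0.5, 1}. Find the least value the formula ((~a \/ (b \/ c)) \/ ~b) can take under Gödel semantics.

0.50

The minimum is attained at a = 0.5, b = 0.5, c = 0:
  ~a: Gödel ¬ of 0.5 = 0 (operand ≠ 0)
  (b \/ c) = max(0.5, 0) = 0.5
  (~a \/ (b \/ c)) = max(0, 0.5) = 0.5
  ~b: Gödel ¬ of 0.5 = 0 (operand ≠ 0)
  ((~a \/ (b \/ c)) \/ ~b) = max(0.5, 0) = 0.5
Checking all 27 assignments confirms none give a value below 0.50.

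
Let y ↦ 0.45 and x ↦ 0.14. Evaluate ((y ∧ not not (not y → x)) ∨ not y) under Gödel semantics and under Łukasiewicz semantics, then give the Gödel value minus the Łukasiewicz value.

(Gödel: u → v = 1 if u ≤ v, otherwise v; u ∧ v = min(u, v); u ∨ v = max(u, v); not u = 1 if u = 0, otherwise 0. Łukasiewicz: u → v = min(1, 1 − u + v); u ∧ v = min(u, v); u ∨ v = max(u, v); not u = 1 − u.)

-0.10

Gödel evaluation:
  not y: Gödel ¬ of 0.45 = 0 (operand ≠ 0)
  (not y → x): 0 ≤ 0.14, so result = 1
  not (not y → x): Gödel ¬ of 1 = 0 (operand ≠ 0)
  not not (not y → x): Gödel ¬ of 0 = 1 (operand is 0)
  (y ∧ not not (not y → x)) = min(0.45, 1) = 0.45
  not y: Gödel ¬ of 0.45 = 0 (operand ≠ 0)
  ((y ∧ not not (not y → x)) ∨ not y) = max(0.45, 0) = 0.45
  Gödel value = 0.45
Łukasiewicz evaluation:
  not y: Łukasiewicz ¬ gives 1 − 0.45 = 0.55
  (not y → x): min(1, 1 − 0.55 + 0.14) = 0.59
  not (not y → x): Łukasiewicz ¬ gives 1 − 0.59 = 0.41
  not not (not y → x): Łukasiewicz ¬ gives 1 − 0.41 = 0.59
  (y ∧ not not (not y → x)) = min(0.45, 0.59) = 0.45
  not y: Łukasiewicz ¬ gives 1 − 0.45 = 0.55
  ((y ∧ not not (not y → x)) ∨ not y) = max(0.45, 0.55) = 0.55
  Łukasiewicz value = 0.55
Difference: 0.45 − 0.55 = -0.10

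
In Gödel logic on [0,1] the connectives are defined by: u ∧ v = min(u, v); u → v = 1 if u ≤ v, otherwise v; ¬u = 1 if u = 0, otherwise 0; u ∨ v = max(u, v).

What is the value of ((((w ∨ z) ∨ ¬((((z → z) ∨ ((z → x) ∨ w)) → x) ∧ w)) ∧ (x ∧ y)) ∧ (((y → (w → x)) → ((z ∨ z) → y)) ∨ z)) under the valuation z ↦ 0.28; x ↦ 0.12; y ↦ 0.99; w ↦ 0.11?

(w ∨ z) = max(0.11, 0.28) = 0.28
(z → z): 0.28 ≤ 0.28, so result = 1
(z → x): 0.28 > 0.12, so result = 0.12
((z → x) ∨ w) = max(0.12, 0.11) = 0.12
((z → z) ∨ ((z → x) ∨ w)) = max(1, 0.12) = 1
(((z → z) ∨ ((z → x) ∨ w)) → x): 1 > 0.12, so result = 0.12
((((z → z) ∨ ((z → x) ∨ w)) → x) ∧ w) = min(0.12, 0.11) = 0.11
¬((((z → z) ∨ ((z → x) ∨ w)) → x) ∧ w): Gödel ¬ of 0.11 = 0 (operand ≠ 0)
((w ∨ z) ∨ ¬((((z → z) ∨ ((z → x) ∨ w)) → x) ∧ w)) = max(0.28, 0) = 0.28
(x ∧ y) = min(0.12, 0.99) = 0.12
(((w ∨ z) ∨ ¬((((z → z) ∨ ((z → x) ∨ w)) → x) ∧ w)) ∧ (x ∧ y)) = min(0.28, 0.12) = 0.12
(w → x): 0.11 ≤ 0.12, so result = 1
(y → (w → x)): 0.99 ≤ 1, so result = 1
(z ∨ z) = max(0.28, 0.28) = 0.28
((z ∨ z) → y): 0.28 ≤ 0.99, so result = 1
((y → (w → x)) → ((z ∨ z) → y)): 1 ≤ 1, so result = 1
(((y → (w → x)) → ((z ∨ z) → y)) ∨ z) = max(1, 0.28) = 1
((((w ∨ z) ∨ ¬((((z → z) ∨ ((z → x) ∨ w)) → x) ∧ w)) ∧ (x ∧ y)) ∧ (((y → (w → x)) → ((z ∨ z) → y)) ∨ z)) = min(0.12, 1) = 0.12

0.12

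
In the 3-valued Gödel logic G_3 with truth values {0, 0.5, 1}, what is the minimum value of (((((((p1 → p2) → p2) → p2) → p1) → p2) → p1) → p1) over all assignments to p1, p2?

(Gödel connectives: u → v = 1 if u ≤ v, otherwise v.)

The minimum is attained at p1 = 0.5, p2 = 0:
  (p1 → p2): 0.5 > 0, so result = 0
  ((p1 → p2) → p2): 0 ≤ 0, so result = 1
  (((p1 → p2) → p2) → p2): 1 > 0, so result = 0
  ((((p1 → p2) → p2) → p2) → p1): 0 ≤ 0.5, so result = 1
  (((((p1 → p2) → p2) → p2) → p1) → p2): 1 > 0, so result = 0
  ((((((p1 → p2) → p2) → p2) → p1) → p2) → p1): 0 ≤ 0.5, so result = 1
  (((((((p1 → p2) → p2) → p2) → p1) → p2) → p1) → p1): 1 > 0.5, so result = 0.5
Checking all 9 assignments confirms none give a value below 0.50.

0.50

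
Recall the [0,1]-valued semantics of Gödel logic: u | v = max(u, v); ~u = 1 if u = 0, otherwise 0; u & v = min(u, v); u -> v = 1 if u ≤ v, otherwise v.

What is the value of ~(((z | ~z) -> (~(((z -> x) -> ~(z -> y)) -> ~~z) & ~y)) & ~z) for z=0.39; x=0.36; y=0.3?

~z: Gödel ¬ of 0.39 = 0 (operand ≠ 0)
(z | ~z) = max(0.39, 0) = 0.39
(z -> x): 0.39 > 0.36, so result = 0.36
(z -> y): 0.39 > 0.3, so result = 0.3
~(z -> y): Gödel ¬ of 0.3 = 0 (operand ≠ 0)
((z -> x) -> ~(z -> y)): 0.36 > 0, so result = 0
~z: Gödel ¬ of 0.39 = 0 (operand ≠ 0)
~~z: Gödel ¬ of 0 = 1 (operand is 0)
(((z -> x) -> ~(z -> y)) -> ~~z): 0 ≤ 1, so result = 1
~(((z -> x) -> ~(z -> y)) -> ~~z): Gödel ¬ of 1 = 0 (operand ≠ 0)
~y: Gödel ¬ of 0.3 = 0 (operand ≠ 0)
(~(((z -> x) -> ~(z -> y)) -> ~~z) & ~y) = min(0, 0) = 0
((z | ~z) -> (~(((z -> x) -> ~(z -> y)) -> ~~z) & ~y)): 0.39 > 0, so result = 0
~z: Gödel ¬ of 0.39 = 0 (operand ≠ 0)
(((z | ~z) -> (~(((z -> x) -> ~(z -> y)) -> ~~z) & ~y)) & ~z) = min(0, 0) = 0
~(((z | ~z) -> (~(((z -> x) -> ~(z -> y)) -> ~~z) & ~y)) & ~z): Gödel ¬ of 0 = 1 (operand is 0)

1.00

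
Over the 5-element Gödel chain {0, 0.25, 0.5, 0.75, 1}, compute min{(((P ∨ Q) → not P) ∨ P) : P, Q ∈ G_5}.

0.25

The minimum is attained at P = 0.25, Q = 0:
  (P ∨ Q) = max(0.25, 0) = 0.25
  not P: Gödel ¬ of 0.25 = 0 (operand ≠ 0)
  ((P ∨ Q) → not P): 0.25 > 0, so result = 0
  (((P ∨ Q) → not P) ∨ P) = max(0, 0.25) = 0.25
Checking all 25 assignments confirms none give a value below 0.25.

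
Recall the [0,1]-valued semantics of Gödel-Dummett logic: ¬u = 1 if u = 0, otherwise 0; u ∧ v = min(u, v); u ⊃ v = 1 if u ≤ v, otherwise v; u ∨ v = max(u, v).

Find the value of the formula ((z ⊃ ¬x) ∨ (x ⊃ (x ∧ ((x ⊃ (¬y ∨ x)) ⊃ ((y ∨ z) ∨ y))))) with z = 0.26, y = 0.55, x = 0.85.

¬x: Gödel ¬ of 0.85 = 0 (operand ≠ 0)
(z ⊃ ¬x): 0.26 > 0, so result = 0
¬y: Gödel ¬ of 0.55 = 0 (operand ≠ 0)
(¬y ∨ x) = max(0, 0.85) = 0.85
(x ⊃ (¬y ∨ x)): 0.85 ≤ 0.85, so result = 1
(y ∨ z) = max(0.55, 0.26) = 0.55
((y ∨ z) ∨ y) = max(0.55, 0.55) = 0.55
((x ⊃ (¬y ∨ x)) ⊃ ((y ∨ z) ∨ y)): 1 > 0.55, so result = 0.55
(x ∧ ((x ⊃ (¬y ∨ x)) ⊃ ((y ∨ z) ∨ y))) = min(0.85, 0.55) = 0.55
(x ⊃ (x ∧ ((x ⊃ (¬y ∨ x)) ⊃ ((y ∨ z) ∨ y)))): 0.85 > 0.55, so result = 0.55
((z ⊃ ¬x) ∨ (x ⊃ (x ∧ ((x ⊃ (¬y ∨ x)) ⊃ ((y ∨ z) ∨ y))))) = max(0, 0.55) = 0.55

0.55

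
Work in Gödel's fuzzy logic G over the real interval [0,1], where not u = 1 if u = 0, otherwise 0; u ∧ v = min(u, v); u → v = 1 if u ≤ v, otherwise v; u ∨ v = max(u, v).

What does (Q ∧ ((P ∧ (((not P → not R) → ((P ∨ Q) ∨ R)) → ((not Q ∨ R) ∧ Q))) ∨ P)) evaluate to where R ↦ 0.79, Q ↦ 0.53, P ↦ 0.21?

not P: Gödel ¬ of 0.21 = 0 (operand ≠ 0)
not R: Gödel ¬ of 0.79 = 0 (operand ≠ 0)
(not P → not R): 0 ≤ 0, so result = 1
(P ∨ Q) = max(0.21, 0.53) = 0.53
((P ∨ Q) ∨ R) = max(0.53, 0.79) = 0.79
((not P → not R) → ((P ∨ Q) ∨ R)): 1 > 0.79, so result = 0.79
not Q: Gödel ¬ of 0.53 = 0 (operand ≠ 0)
(not Q ∨ R) = max(0, 0.79) = 0.79
((not Q ∨ R) ∧ Q) = min(0.79, 0.53) = 0.53
(((not P → not R) → ((P ∨ Q) ∨ R)) → ((not Q ∨ R) ∧ Q)): 0.79 > 0.53, so result = 0.53
(P ∧ (((not P → not R) → ((P ∨ Q) ∨ R)) → ((not Q ∨ R) ∧ Q))) = min(0.21, 0.53) = 0.21
((P ∧ (((not P → not R) → ((P ∨ Q) ∨ R)) → ((not Q ∨ R) ∧ Q))) ∨ P) = max(0.21, 0.21) = 0.21
(Q ∧ ((P ∧ (((not P → not R) → ((P ∨ Q) ∨ R)) → ((not Q ∨ R) ∧ Q))) ∨ P)) = min(0.53, 0.21) = 0.21

0.21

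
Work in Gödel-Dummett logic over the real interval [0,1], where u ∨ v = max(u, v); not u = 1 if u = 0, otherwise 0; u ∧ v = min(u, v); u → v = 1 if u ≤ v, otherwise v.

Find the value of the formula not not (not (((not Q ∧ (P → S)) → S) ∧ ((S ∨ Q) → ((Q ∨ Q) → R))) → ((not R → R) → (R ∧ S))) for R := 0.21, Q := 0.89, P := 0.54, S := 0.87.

not Q: Gödel ¬ of 0.89 = 0 (operand ≠ 0)
(P → S): 0.54 ≤ 0.87, so result = 1
(not Q ∧ (P → S)) = min(0, 1) = 0
((not Q ∧ (P → S)) → S): 0 ≤ 0.87, so result = 1
(S ∨ Q) = max(0.87, 0.89) = 0.89
(Q ∨ Q) = max(0.89, 0.89) = 0.89
((Q ∨ Q) → R): 0.89 > 0.21, so result = 0.21
((S ∨ Q) → ((Q ∨ Q) → R)): 0.89 > 0.21, so result = 0.21
(((not Q ∧ (P → S)) → S) ∧ ((S ∨ Q) → ((Q ∨ Q) → R))) = min(1, 0.21) = 0.21
not (((not Q ∧ (P → S)) → S) ∧ ((S ∨ Q) → ((Q ∨ Q) → R))): Gödel ¬ of 0.21 = 0 (operand ≠ 0)
not R: Gödel ¬ of 0.21 = 0 (operand ≠ 0)
(not R → R): 0 ≤ 0.21, so result = 1
(R ∧ S) = min(0.21, 0.87) = 0.21
((not R → R) → (R ∧ S)): 1 > 0.21, so result = 0.21
(not (((not Q ∧ (P → S)) → S) ∧ ((S ∨ Q) → ((Q ∨ Q) → R))) → ((not R → R) → (R ∧ S))): 0 ≤ 0.21, so result = 1
not (not (((not Q ∧ (P → S)) → S) ∧ ((S ∨ Q) → ((Q ∨ Q) → R))) → ((not R → R) → (R ∧ S))): Gödel ¬ of 1 = 0 (operand ≠ 0)
not not (not (((not Q ∧ (P → S)) → S) ∧ ((S ∨ Q) → ((Q ∨ Q) → R))) → ((not R → R) → (R ∧ S))): Gödel ¬ of 0 = 1 (operand is 0)

1.00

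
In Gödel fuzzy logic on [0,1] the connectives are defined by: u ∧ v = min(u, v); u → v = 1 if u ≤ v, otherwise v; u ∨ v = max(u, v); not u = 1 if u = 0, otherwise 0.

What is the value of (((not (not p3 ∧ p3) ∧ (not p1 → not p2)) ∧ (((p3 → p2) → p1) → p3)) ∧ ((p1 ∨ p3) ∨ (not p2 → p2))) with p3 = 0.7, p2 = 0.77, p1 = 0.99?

not p3: Gödel ¬ of 0.7 = 0 (operand ≠ 0)
(not p3 ∧ p3) = min(0, 0.7) = 0
not (not p3 ∧ p3): Gödel ¬ of 0 = 1 (operand is 0)
not p1: Gödel ¬ of 0.99 = 0 (operand ≠ 0)
not p2: Gödel ¬ of 0.77 = 0 (operand ≠ 0)
(not p1 → not p2): 0 ≤ 0, so result = 1
(not (not p3 ∧ p3) ∧ (not p1 → not p2)) = min(1, 1) = 1
(p3 → p2): 0.7 ≤ 0.77, so result = 1
((p3 → p2) → p1): 1 > 0.99, so result = 0.99
(((p3 → p2) → p1) → p3): 0.99 > 0.7, so result = 0.7
((not (not p3 ∧ p3) ∧ (not p1 → not p2)) ∧ (((p3 → p2) → p1) → p3)) = min(1, 0.7) = 0.7
(p1 ∨ p3) = max(0.99, 0.7) = 0.99
not p2: Gödel ¬ of 0.77 = 0 (operand ≠ 0)
(not p2 → p2): 0 ≤ 0.77, so result = 1
((p1 ∨ p3) ∨ (not p2 → p2)) = max(0.99, 1) = 1
(((not (not p3 ∧ p3) ∧ (not p1 → not p2)) ∧ (((p3 → p2) → p1) → p3)) ∧ ((p1 ∨ p3) ∨ (not p2 → p2))) = min(0.7, 1) = 0.7

0.70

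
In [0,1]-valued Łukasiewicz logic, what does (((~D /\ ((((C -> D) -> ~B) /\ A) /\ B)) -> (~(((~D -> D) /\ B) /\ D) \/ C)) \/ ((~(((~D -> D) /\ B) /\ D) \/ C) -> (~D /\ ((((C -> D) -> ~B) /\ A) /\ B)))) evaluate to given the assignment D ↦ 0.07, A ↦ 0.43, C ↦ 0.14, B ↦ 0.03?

~D: Łukasiewicz ¬ gives 1 − 0.07 = 0.93
(C -> D): min(1, 1 − 0.14 + 0.07) = 0.93
~B: Łukasiewicz ¬ gives 1 − 0.03 = 0.97
((C -> D) -> ~B): min(1, 1 − 0.93 + 0.97) = 1
(((C -> D) -> ~B) /\ A) = min(1, 0.43) = 0.43
((((C -> D) -> ~B) /\ A) /\ B) = min(0.43, 0.03) = 0.03
(~D /\ ((((C -> D) -> ~B) /\ A) /\ B)) = min(0.93, 0.03) = 0.03
~D: Łukasiewicz ¬ gives 1 − 0.07 = 0.93
(~D -> D): min(1, 1 − 0.93 + 0.07) = 0.14
((~D -> D) /\ B) = min(0.14, 0.03) = 0.03
(((~D -> D) /\ B) /\ D) = min(0.03, 0.07) = 0.03
~(((~D -> D) /\ B) /\ D): Łukasiewicz ¬ gives 1 − 0.03 = 0.97
(~(((~D -> D) /\ B) /\ D) \/ C) = max(0.97, 0.14) = 0.97
((~D /\ ((((C -> D) -> ~B) /\ A) /\ B)) -> (~(((~D -> D) /\ B) /\ D) \/ C)): min(1, 1 − 0.03 + 0.97) = 1
~D: Łukasiewicz ¬ gives 1 − 0.07 = 0.93
(~D -> D): min(1, 1 − 0.93 + 0.07) = 0.14
((~D -> D) /\ B) = min(0.14, 0.03) = 0.03
(((~D -> D) /\ B) /\ D) = min(0.03, 0.07) = 0.03
~(((~D -> D) /\ B) /\ D): Łukasiewicz ¬ gives 1 − 0.03 = 0.97
(~(((~D -> D) /\ B) /\ D) \/ C) = max(0.97, 0.14) = 0.97
~D: Łukasiewicz ¬ gives 1 − 0.07 = 0.93
(C -> D): min(1, 1 − 0.14 + 0.07) = 0.93
~B: Łukasiewicz ¬ gives 1 − 0.03 = 0.97
((C -> D) -> ~B): min(1, 1 − 0.93 + 0.97) = 1
(((C -> D) -> ~B) /\ A) = min(1, 0.43) = 0.43
((((C -> D) -> ~B) /\ A) /\ B) = min(0.43, 0.03) = 0.03
(~D /\ ((((C -> D) -> ~B) /\ A) /\ B)) = min(0.93, 0.03) = 0.03
((~(((~D -> D) /\ B) /\ D) \/ C) -> (~D /\ ((((C -> D) -> ~B) /\ A) /\ B))): min(1, 1 − 0.97 + 0.03) = 0.06
(((~D /\ ((((C -> D) -> ~B) /\ A) /\ B)) -> (~(((~D -> D) /\ B) /\ D) \/ C)) \/ ((~(((~D -> D) /\ B) /\ D) \/ C) -> (~D /\ ((((C -> D) -> ~B) /\ A) /\ B)))) = max(1, 0.06) = 1

1.00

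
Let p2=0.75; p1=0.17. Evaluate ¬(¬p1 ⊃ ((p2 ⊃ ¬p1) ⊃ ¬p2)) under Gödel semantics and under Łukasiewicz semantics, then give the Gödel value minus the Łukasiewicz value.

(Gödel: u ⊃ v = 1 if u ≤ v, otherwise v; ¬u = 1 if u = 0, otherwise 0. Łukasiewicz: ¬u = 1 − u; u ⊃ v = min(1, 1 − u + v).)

Gödel evaluation:
  ¬p1: Gödel ¬ of 0.17 = 0 (operand ≠ 0)
  ¬p1: Gödel ¬ of 0.17 = 0 (operand ≠ 0)
  (p2 ⊃ ¬p1): 0.75 > 0, so result = 0
  ¬p2: Gödel ¬ of 0.75 = 0 (operand ≠ 0)
  ((p2 ⊃ ¬p1) ⊃ ¬p2): 0 ≤ 0, so result = 1
  (¬p1 ⊃ ((p2 ⊃ ¬p1) ⊃ ¬p2)): 0 ≤ 1, so result = 1
  ¬(¬p1 ⊃ ((p2 ⊃ ¬p1) ⊃ ¬p2)): Gödel ¬ of 1 = 0 (operand ≠ 0)
  Gödel value = 0
Łukasiewicz evaluation:
  ¬p1: Łukasiewicz ¬ gives 1 − 0.17 = 0.83
  ¬p1: Łukasiewicz ¬ gives 1 − 0.17 = 0.83
  (p2 ⊃ ¬p1): min(1, 1 − 0.75 + 0.83) = 1
  ¬p2: Łukasiewicz ¬ gives 1 − 0.75 = 0.25
  ((p2 ⊃ ¬p1) ⊃ ¬p2): min(1, 1 − 1 + 0.25) = 0.25
  (¬p1 ⊃ ((p2 ⊃ ¬p1) ⊃ ¬p2)): min(1, 1 − 0.83 + 0.25) = 0.42
  ¬(¬p1 ⊃ ((p2 ⊃ ¬p1) ⊃ ¬p2)): Łukasiewicz ¬ gives 1 − 0.42 = 0.58
  Łukasiewicz value = 0.58
Difference: 0 − 0.58 = -0.58

-0.58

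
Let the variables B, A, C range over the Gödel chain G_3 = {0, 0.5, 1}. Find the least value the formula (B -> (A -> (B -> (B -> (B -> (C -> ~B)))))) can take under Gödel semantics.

The minimum is attained at B = 0.5, A = 0.5, C = 0.5:
  ~B: Gödel ¬ of 0.5 = 0 (operand ≠ 0)
  (C -> ~B): 0.5 > 0, so result = 0
  (B -> (C -> ~B)): 0.5 > 0, so result = 0
  (B -> (B -> (C -> ~B))): 0.5 > 0, so result = 0
  (B -> (B -> (B -> (C -> ~B)))): 0.5 > 0, so result = 0
  (A -> (B -> (B -> (B -> (C -> ~B))))): 0.5 > 0, so result = 0
  (B -> (A -> (B -> (B -> (B -> (C -> ~B)))))): 0.5 > 0, so result = 0
Checking all 27 assignments confirms none give a value below 0.00.

0.00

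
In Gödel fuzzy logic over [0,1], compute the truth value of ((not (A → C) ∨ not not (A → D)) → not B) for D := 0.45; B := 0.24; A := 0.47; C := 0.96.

(A → C): 0.47 ≤ 0.96, so result = 1
not (A → C): Gödel ¬ of 1 = 0 (operand ≠ 0)
(A → D): 0.47 > 0.45, so result = 0.45
not (A → D): Gödel ¬ of 0.45 = 0 (operand ≠ 0)
not not (A → D): Gödel ¬ of 0 = 1 (operand is 0)
(not (A → C) ∨ not not (A → D)) = max(0, 1) = 1
not B: Gödel ¬ of 0.24 = 0 (operand ≠ 0)
((not (A → C) ∨ not not (A → D)) → not B): 1 > 0, so result = 0

0.00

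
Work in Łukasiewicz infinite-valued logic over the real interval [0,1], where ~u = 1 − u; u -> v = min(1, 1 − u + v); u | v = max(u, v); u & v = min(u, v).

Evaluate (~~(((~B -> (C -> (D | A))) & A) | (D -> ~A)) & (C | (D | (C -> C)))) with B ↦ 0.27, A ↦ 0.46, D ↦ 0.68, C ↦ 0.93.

~B: Łukasiewicz ¬ gives 1 − 0.27 = 0.73
(D | A) = max(0.68, 0.46) = 0.68
(C -> (D | A)): min(1, 1 − 0.93 + 0.68) = 0.75
(~B -> (C -> (D | A))): min(1, 1 − 0.73 + 0.75) = 1
((~B -> (C -> (D | A))) & A) = min(1, 0.46) = 0.46
~A: Łukasiewicz ¬ gives 1 − 0.46 = 0.54
(D -> ~A): min(1, 1 − 0.68 + 0.54) = 0.86
(((~B -> (C -> (D | A))) & A) | (D -> ~A)) = max(0.46, 0.86) = 0.86
~(((~B -> (C -> (D | A))) & A) | (D -> ~A)): Łukasiewicz ¬ gives 1 − 0.86 = 0.14
~~(((~B -> (C -> (D | A))) & A) | (D -> ~A)): Łukasiewicz ¬ gives 1 − 0.14 = 0.86
(C -> C): min(1, 1 − 0.93 + 0.93) = 1
(D | (C -> C)) = max(0.68, 1) = 1
(C | (D | (C -> C))) = max(0.93, 1) = 1
(~~(((~B -> (C -> (D | A))) & A) | (D -> ~A)) & (C | (D | (C -> C)))) = min(0.86, 1) = 0.86

0.86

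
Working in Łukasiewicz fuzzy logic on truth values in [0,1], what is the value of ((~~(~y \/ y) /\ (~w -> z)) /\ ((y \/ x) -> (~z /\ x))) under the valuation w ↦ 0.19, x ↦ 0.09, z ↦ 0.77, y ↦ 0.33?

~y: Łukasiewicz ¬ gives 1 − 0.33 = 0.67
(~y \/ y) = max(0.67, 0.33) = 0.67
~(~y \/ y): Łukasiewicz ¬ gives 1 − 0.67 = 0.33
~~(~y \/ y): Łukasiewicz ¬ gives 1 − 0.33 = 0.67
~w: Łukasiewicz ¬ gives 1 − 0.19 = 0.81
(~w -> z): min(1, 1 − 0.81 + 0.77) = 0.96
(~~(~y \/ y) /\ (~w -> z)) = min(0.67, 0.96) = 0.67
(y \/ x) = max(0.33, 0.09) = 0.33
~z: Łukasiewicz ¬ gives 1 − 0.77 = 0.23
(~z /\ x) = min(0.23, 0.09) = 0.09
((y \/ x) -> (~z /\ x)): min(1, 1 − 0.33 + 0.09) = 0.76
((~~(~y \/ y) /\ (~w -> z)) /\ ((y \/ x) -> (~z /\ x))) = min(0.67, 0.76) = 0.67

0.67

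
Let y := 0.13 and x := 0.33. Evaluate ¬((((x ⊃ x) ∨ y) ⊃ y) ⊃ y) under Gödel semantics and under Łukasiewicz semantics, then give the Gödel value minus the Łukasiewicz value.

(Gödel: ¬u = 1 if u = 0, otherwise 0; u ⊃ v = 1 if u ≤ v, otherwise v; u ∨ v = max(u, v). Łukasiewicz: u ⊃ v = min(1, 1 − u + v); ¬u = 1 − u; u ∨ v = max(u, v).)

0.00

Gödel evaluation:
  (x ⊃ x): 0.33 ≤ 0.33, so result = 1
  ((x ⊃ x) ∨ y) = max(1, 0.13) = 1
  (((x ⊃ x) ∨ y) ⊃ y): 1 > 0.13, so result = 0.13
  ((((x ⊃ x) ∨ y) ⊃ y) ⊃ y): 0.13 ≤ 0.13, so result = 1
  ¬((((x ⊃ x) ∨ y) ⊃ y) ⊃ y): Gödel ¬ of 1 = 0 (operand ≠ 0)
  Gödel value = 0
Łukasiewicz evaluation:
  (x ⊃ x): min(1, 1 − 0.33 + 0.33) = 1
  ((x ⊃ x) ∨ y) = max(1, 0.13) = 1
  (((x ⊃ x) ∨ y) ⊃ y): min(1, 1 − 1 + 0.13) = 0.13
  ((((x ⊃ x) ∨ y) ⊃ y) ⊃ y): min(1, 1 − 0.13 + 0.13) = 1
  ¬((((x ⊃ x) ∨ y) ⊃ y) ⊃ y): Łukasiewicz ¬ gives 1 − 1 = 0
  Łukasiewicz value = 0
Difference: 0 − 0 = 0.00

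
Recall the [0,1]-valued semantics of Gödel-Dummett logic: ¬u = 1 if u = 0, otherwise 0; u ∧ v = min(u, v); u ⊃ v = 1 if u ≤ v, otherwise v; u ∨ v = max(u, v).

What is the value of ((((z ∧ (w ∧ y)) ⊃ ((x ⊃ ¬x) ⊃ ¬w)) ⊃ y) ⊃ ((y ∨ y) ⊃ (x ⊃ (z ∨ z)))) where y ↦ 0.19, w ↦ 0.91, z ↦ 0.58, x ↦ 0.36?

(w ∧ y) = min(0.91, 0.19) = 0.19
(z ∧ (w ∧ y)) = min(0.58, 0.19) = 0.19
¬x: Gödel ¬ of 0.36 = 0 (operand ≠ 0)
(x ⊃ ¬x): 0.36 > 0, so result = 0
¬w: Gödel ¬ of 0.91 = 0 (operand ≠ 0)
((x ⊃ ¬x) ⊃ ¬w): 0 ≤ 0, so result = 1
((z ∧ (w ∧ y)) ⊃ ((x ⊃ ¬x) ⊃ ¬w)): 0.19 ≤ 1, so result = 1
(((z ∧ (w ∧ y)) ⊃ ((x ⊃ ¬x) ⊃ ¬w)) ⊃ y): 1 > 0.19, so result = 0.19
(y ∨ y) = max(0.19, 0.19) = 0.19
(z ∨ z) = max(0.58, 0.58) = 0.58
(x ⊃ (z ∨ z)): 0.36 ≤ 0.58, so result = 1
((y ∨ y) ⊃ (x ⊃ (z ∨ z))): 0.19 ≤ 1, so result = 1
((((z ∧ (w ∧ y)) ⊃ ((x ⊃ ¬x) ⊃ ¬w)) ⊃ y) ⊃ ((y ∨ y) ⊃ (x ⊃ (z ∨ z)))): 0.19 ≤ 1, so result = 1

1.00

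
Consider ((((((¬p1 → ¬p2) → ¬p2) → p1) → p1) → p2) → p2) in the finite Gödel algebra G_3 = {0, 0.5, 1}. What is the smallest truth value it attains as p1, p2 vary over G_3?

0.50

The minimum is attained at p1 = 0.5, p2 = 0.5:
  ¬p1: Gödel ¬ of 0.5 = 0 (operand ≠ 0)
  ¬p2: Gödel ¬ of 0.5 = 0 (operand ≠ 0)
  (¬p1 → ¬p2): 0 ≤ 0, so result = 1
  ¬p2: Gödel ¬ of 0.5 = 0 (operand ≠ 0)
  ((¬p1 → ¬p2) → ¬p2): 1 > 0, so result = 0
  (((¬p1 → ¬p2) → ¬p2) → p1): 0 ≤ 0.5, so result = 1
  ((((¬p1 → ¬p2) → ¬p2) → p1) → p1): 1 > 0.5, so result = 0.5
  (((((¬p1 → ¬p2) → ¬p2) → p1) → p1) → p2): 0.5 ≤ 0.5, so result = 1
  ((((((¬p1 → ¬p2) → ¬p2) → p1) → p1) → p2) → p2): 1 > 0.5, so result = 0.5
Checking all 9 assignments confirms none give a value below 0.50.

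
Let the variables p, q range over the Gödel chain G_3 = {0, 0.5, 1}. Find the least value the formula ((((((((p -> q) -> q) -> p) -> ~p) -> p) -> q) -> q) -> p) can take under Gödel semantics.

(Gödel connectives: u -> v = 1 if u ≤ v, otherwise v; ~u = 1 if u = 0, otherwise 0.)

0.00

The minimum is attained at p = 0, q = 0.5:
  (p -> q): 0 ≤ 0.5, so result = 1
  ((p -> q) -> q): 1 > 0.5, so result = 0.5
  (((p -> q) -> q) -> p): 0.5 > 0, so result = 0
  ~p: Gödel ¬ of 0 = 1 (operand is 0)
  ((((p -> q) -> q) -> p) -> ~p): 0 ≤ 1, so result = 1
  (((((p -> q) -> q) -> p) -> ~p) -> p): 1 > 0, so result = 0
  ((((((p -> q) -> q) -> p) -> ~p) -> p) -> q): 0 ≤ 0.5, so result = 1
  (((((((p -> q) -> q) -> p) -> ~p) -> p) -> q) -> q): 1 > 0.5, so result = 0.5
  ((((((((p -> q) -> q) -> p) -> ~p) -> p) -> q) -> q) -> p): 0.5 > 0, so result = 0
Checking all 9 assignments confirms none give a value below 0.00.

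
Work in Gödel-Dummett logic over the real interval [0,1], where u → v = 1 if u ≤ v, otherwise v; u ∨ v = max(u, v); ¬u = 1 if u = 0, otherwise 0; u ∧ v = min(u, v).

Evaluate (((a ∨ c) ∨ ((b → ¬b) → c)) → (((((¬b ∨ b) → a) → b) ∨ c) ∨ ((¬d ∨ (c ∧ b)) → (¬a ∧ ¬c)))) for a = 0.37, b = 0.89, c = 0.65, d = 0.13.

1.00

(a ∨ c) = max(0.37, 0.65) = 0.65
¬b: Gödel ¬ of 0.89 = 0 (operand ≠ 0)
(b → ¬b): 0.89 > 0, so result = 0
((b → ¬b) → c): 0 ≤ 0.65, so result = 1
((a ∨ c) ∨ ((b → ¬b) → c)) = max(0.65, 1) = 1
¬b: Gödel ¬ of 0.89 = 0 (operand ≠ 0)
(¬b ∨ b) = max(0, 0.89) = 0.89
((¬b ∨ b) → a): 0.89 > 0.37, so result = 0.37
(((¬b ∨ b) → a) → b): 0.37 ≤ 0.89, so result = 1
((((¬b ∨ b) → a) → b) ∨ c) = max(1, 0.65) = 1
¬d: Gödel ¬ of 0.13 = 0 (operand ≠ 0)
(c ∧ b) = min(0.65, 0.89) = 0.65
(¬d ∨ (c ∧ b)) = max(0, 0.65) = 0.65
¬a: Gödel ¬ of 0.37 = 0 (operand ≠ 0)
¬c: Gödel ¬ of 0.65 = 0 (operand ≠ 0)
(¬a ∧ ¬c) = min(0, 0) = 0
((¬d ∨ (c ∧ b)) → (¬a ∧ ¬c)): 0.65 > 0, so result = 0
(((((¬b ∨ b) → a) → b) ∨ c) ∨ ((¬d ∨ (c ∧ b)) → (¬a ∧ ¬c))) = max(1, 0) = 1
(((a ∨ c) ∨ ((b → ¬b) → c)) → (((((¬b ∨ b) → a) → b) ∨ c) ∨ ((¬d ∨ (c ∧ b)) → (¬a ∧ ¬c)))): 1 ≤ 1, so result = 1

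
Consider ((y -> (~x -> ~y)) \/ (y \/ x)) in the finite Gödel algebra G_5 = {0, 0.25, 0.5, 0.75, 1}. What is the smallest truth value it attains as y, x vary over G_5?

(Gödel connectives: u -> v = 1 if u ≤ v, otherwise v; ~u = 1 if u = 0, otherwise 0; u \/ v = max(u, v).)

0.25

The minimum is attained at y = 0.25, x = 0:
  ~x: Gödel ¬ of 0 = 1 (operand is 0)
  ~y: Gödel ¬ of 0.25 = 0 (operand ≠ 0)
  (~x -> ~y): 1 > 0, so result = 0
  (y -> (~x -> ~y)): 0.25 > 0, so result = 0
  (y \/ x) = max(0.25, 0) = 0.25
  ((y -> (~x -> ~y)) \/ (y \/ x)) = max(0, 0.25) = 0.25
Checking all 25 assignments confirms none give a value below 0.25.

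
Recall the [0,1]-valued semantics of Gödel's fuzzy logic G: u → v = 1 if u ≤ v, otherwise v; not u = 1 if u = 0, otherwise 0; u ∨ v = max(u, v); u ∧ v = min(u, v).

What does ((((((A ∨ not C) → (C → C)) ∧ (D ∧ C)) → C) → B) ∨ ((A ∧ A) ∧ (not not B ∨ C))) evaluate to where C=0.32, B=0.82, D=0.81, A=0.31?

not C: Gödel ¬ of 0.32 = 0 (operand ≠ 0)
(A ∨ not C) = max(0.31, 0) = 0.31
(C → C): 0.32 ≤ 0.32, so result = 1
((A ∨ not C) → (C → C)): 0.31 ≤ 1, so result = 1
(D ∧ C) = min(0.81, 0.32) = 0.32
(((A ∨ not C) → (C → C)) ∧ (D ∧ C)) = min(1, 0.32) = 0.32
((((A ∨ not C) → (C → C)) ∧ (D ∧ C)) → C): 0.32 ≤ 0.32, so result = 1
(((((A ∨ not C) → (C → C)) ∧ (D ∧ C)) → C) → B): 1 > 0.82, so result = 0.82
(A ∧ A) = min(0.31, 0.31) = 0.31
not B: Gödel ¬ of 0.82 = 0 (operand ≠ 0)
not not B: Gödel ¬ of 0 = 1 (operand is 0)
(not not B ∨ C) = max(1, 0.32) = 1
((A ∧ A) ∧ (not not B ∨ C)) = min(0.31, 1) = 0.31
((((((A ∨ not C) → (C → C)) ∧ (D ∧ C)) → C) → B) ∨ ((A ∧ A) ∧ (not not B ∨ C))) = max(0.82, 0.31) = 0.82

0.82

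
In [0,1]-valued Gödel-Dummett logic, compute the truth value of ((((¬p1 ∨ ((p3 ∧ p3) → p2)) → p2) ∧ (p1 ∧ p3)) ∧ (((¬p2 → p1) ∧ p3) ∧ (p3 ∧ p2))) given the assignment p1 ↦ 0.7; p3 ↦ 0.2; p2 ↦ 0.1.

¬p1: Gödel ¬ of 0.7 = 0 (operand ≠ 0)
(p3 ∧ p3) = min(0.2, 0.2) = 0.2
((p3 ∧ p3) → p2): 0.2 > 0.1, so result = 0.1
(¬p1 ∨ ((p3 ∧ p3) → p2)) = max(0, 0.1) = 0.1
((¬p1 ∨ ((p3 ∧ p3) → p2)) → p2): 0.1 ≤ 0.1, so result = 1
(p1 ∧ p3) = min(0.7, 0.2) = 0.2
(((¬p1 ∨ ((p3 ∧ p3) → p2)) → p2) ∧ (p1 ∧ p3)) = min(1, 0.2) = 0.2
¬p2: Gödel ¬ of 0.1 = 0 (operand ≠ 0)
(¬p2 → p1): 0 ≤ 0.7, so result = 1
((¬p2 → p1) ∧ p3) = min(1, 0.2) = 0.2
(p3 ∧ p2) = min(0.2, 0.1) = 0.1
(((¬p2 → p1) ∧ p3) ∧ (p3 ∧ p2)) = min(0.2, 0.1) = 0.1
((((¬p1 ∨ ((p3 ∧ p3) → p2)) → p2) ∧ (p1 ∧ p3)) ∧ (((¬p2 → p1) ∧ p3) ∧ (p3 ∧ p2))) = min(0.2, 0.1) = 0.1

0.10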